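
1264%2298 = 1264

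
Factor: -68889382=-1*2^1*89^1*107^1*3617^1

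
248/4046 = 124/2023 ≈ 0.0613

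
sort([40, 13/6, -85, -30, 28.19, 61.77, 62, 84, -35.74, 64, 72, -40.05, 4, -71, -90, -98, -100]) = [-100, -98, -90, -85, -71, -40.05, -35.74, -30, 13/6, 4, 28.19, 40, 61.77, 62, 64, 72, 84]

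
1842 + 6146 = 7988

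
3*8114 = 24342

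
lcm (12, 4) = 12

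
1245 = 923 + 322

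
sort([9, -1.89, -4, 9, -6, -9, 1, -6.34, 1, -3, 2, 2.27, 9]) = [-9, -6.34, -6, -4, -3, -1.89, 1, 1, 2, 2.27, 9, 9, 9]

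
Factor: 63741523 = 19^1 * 43^1 * 61^1 * 1279^1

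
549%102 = 39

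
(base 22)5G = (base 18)70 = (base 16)7E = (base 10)126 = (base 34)3O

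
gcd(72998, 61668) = 2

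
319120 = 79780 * 4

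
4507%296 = 67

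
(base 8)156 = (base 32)3e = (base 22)50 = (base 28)3q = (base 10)110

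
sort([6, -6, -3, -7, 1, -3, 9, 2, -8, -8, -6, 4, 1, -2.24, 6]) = [-8, -8, -7, -6, -6, -3, -3, -2.24, 1, 1, 2, 4, 6, 6, 9]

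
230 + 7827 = 8057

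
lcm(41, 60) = 2460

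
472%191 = 90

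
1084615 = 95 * 11417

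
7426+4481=11907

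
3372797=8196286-4823489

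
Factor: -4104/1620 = -1 * 2^1 * 3^(-1) * 5^(-1) * 19^1 = -38/15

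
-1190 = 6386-7576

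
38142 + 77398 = 115540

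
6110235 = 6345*963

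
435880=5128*85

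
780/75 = 10+2/5 = 10.40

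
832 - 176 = 656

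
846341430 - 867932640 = -21591210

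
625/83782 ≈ 0.00746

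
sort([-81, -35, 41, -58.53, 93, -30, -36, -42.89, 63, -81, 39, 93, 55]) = [-81, -81, -58.53, -42.89, -36, -35, -30, 39, 41, 55, 63, 93, 93]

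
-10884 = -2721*4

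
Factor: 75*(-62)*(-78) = 2^2*3^2*5^2*13^1*31^1 = 362700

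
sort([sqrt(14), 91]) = [sqrt(14), 91]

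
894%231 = 201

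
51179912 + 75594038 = 126773950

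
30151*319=9618169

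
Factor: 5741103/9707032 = 2^(-3)*3^1*1213379^(-1)*1913701^1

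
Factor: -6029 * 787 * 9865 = -1 * 5^1 * 787^1 * 1973^1 * 6029^1 = -46807678895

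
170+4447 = 4617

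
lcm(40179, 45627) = 2691993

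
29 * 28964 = 839956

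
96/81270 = 16/13545 ≈ 0.00118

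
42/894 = 7/149 ≈ 0.0470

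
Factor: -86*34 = -1*2^2*17^1*43^1 = -2924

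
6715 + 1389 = 8104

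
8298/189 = 43 + 19/21 ≈ 43.90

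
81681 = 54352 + 27329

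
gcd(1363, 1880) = 47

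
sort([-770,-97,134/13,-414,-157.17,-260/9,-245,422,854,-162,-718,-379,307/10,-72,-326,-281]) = [-770,-718,-414,-379,-326,-281,-245,-162,-157.17,-97,-72,-260/9,134/13,307/10,422,854]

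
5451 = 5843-392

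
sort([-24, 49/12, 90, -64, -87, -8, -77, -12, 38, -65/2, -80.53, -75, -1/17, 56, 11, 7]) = [-87, -80.53, -77, -75, -64, -65/2, -24, -12, -8, -1/17, 49/12, 7, 11, 38, 56, 90]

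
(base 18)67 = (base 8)163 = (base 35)3a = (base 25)4f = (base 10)115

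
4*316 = 1264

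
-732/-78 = 9 + 5/13 ≈ 9.38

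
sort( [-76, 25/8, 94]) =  [-76, 25/8, 94]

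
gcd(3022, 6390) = 2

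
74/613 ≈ 0.121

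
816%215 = 171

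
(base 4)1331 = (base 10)125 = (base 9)148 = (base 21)5k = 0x7d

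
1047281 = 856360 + 190921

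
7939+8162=16101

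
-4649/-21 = 221 + 8/21 ≈ 221.38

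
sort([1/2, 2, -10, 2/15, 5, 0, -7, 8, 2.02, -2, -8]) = [-10, -8, -7, -2, 0, 2/15, 1/2, 2, 2.02, 5, 8]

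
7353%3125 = 1103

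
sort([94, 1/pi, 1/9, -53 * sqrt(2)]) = [-53 * sqrt(2), 1/9, 1/pi, 94]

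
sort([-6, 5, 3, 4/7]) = [-6, 4/7, 3, 5]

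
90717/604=150+117/604 ≈ 150.19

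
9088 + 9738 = 18826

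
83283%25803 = 5874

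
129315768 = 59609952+69705816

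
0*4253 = 0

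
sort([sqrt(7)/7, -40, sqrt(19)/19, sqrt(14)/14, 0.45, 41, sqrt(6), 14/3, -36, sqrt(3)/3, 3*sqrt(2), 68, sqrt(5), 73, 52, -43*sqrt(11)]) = [-43*sqrt(11), -40, -36, sqrt(19)/19, sqrt(14)/14, sqrt(7)/7, 0.45, sqrt(3)/3, sqrt(5), sqrt(6), 3*sqrt(2), 14/3, 41, 52, 68, 73]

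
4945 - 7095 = -2150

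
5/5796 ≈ 0.000863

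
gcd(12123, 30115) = 1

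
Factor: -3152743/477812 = -1*2^(-2)*11^1*19^(-1)*6287^(-1)*286613^1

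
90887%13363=10709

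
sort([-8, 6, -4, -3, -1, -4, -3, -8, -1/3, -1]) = [-8, -8, -4, -4, -3, -3, -1, -1, -1/3, 6]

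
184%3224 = 184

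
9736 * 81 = 788616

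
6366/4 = 1591+1/2 = 1591.50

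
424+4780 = 5204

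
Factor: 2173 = 41^1*53^1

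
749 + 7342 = 8091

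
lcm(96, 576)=576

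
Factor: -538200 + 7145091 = 3^2*719^1*1021^1 = 6606891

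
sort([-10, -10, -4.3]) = [-10, -10, -4.3]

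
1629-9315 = -7686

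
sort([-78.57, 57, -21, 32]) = [-78.57, -21, 32, 57]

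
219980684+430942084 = 650922768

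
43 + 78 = 121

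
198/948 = 33/158 ≈ 0.209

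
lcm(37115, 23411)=1521715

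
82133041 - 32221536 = 49911505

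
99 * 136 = 13464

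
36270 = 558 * 65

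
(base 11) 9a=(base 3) 11001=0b1101101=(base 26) 45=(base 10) 109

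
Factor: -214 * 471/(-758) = 3^1 * 107^1 * 157^1 * 379^(-1) = 50397/379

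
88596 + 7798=96394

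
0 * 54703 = 0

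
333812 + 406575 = 740387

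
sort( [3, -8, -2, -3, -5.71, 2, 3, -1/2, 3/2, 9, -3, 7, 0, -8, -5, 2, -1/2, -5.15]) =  [-8, -8, -5.71, -5.15, -5, -3, -3, -2, -1/2, -1/2, 0, 3/2, 2, 2, 3, 3, 7, 9]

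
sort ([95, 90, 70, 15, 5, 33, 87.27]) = [5, 15, 33, 70, 87.27, 90, 95]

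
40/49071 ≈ 0.000815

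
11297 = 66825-55528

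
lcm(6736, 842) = 6736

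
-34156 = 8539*(-4)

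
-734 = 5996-6730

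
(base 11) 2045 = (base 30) 30b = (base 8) 5227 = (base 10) 2711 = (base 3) 10201102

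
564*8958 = 5052312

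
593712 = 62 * 9576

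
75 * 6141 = 460575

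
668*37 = 24716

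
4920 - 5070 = -150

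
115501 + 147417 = 262918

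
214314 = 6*35719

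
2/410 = 1/205 ≈ 0.00488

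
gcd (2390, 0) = 2390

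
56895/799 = 71 + 166/799 ≈ 71.21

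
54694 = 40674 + 14020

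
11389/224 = 50+27/32 ≈ 50.84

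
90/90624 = 15/15104 ≈ 0.000993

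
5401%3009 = 2392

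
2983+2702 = 5685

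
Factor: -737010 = -1 * 2^1 * 3^2 * 5^1 * 19^1 * 431^1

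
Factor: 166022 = 2^1 * 17^1 * 19^1 * 257^1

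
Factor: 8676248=2^3*7^1*154933^1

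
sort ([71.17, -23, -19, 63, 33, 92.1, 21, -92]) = [-92, -23, -19, 21, 33, 63, 71.17, 92.1]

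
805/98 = 8 + 3/14≈8.21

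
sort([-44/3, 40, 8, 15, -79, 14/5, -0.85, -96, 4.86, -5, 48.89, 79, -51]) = [-96, -79, -51, -44/3, -5, -0.85, 14/5, 4.86, 8, 15, 40, 48.89, 79]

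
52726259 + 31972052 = 84698311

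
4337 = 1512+2825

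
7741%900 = 541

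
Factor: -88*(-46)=2^4*11^1*23^1=4048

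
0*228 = 0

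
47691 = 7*6813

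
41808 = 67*624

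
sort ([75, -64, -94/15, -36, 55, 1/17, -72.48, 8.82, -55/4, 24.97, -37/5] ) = [-72.48, -64, -36, -55/4, -37/5, -94/15, 1/17, 8.82, 24.97, 55, 75] 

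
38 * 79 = 3002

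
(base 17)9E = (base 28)5R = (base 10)167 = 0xA7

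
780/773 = 1 + 7/773 ≈ 1.01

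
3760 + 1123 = 4883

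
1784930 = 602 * 2965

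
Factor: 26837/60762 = 2^(-1) * 3^(-1) * 13^(-1) * 19^(-1) * 41^(-1) * 47^1 * 571^1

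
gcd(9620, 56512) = 4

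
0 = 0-0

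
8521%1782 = 1393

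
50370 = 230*219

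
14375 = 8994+5381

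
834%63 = 15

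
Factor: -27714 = -1*2^1*3^1*31^1*149^1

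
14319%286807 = 14319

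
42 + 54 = 96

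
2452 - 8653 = -6201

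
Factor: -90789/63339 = -1 * 43^(-1) * 53^1 * 491^(-1) * 571^1 = -30263/21113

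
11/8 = 1 + 3/8 ≈ 1.38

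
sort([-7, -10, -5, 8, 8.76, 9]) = [-10, -7, -5, 8, 8.76, 9]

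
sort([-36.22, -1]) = [-36.22, -1]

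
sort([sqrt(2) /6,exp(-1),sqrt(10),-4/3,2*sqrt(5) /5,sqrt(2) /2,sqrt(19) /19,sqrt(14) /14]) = [-4/3,sqrt(19) /19,sqrt(2) /6,sqrt(14) /14,exp(-1),sqrt(2) /2,2*sqrt(5) /5,sqrt(10)]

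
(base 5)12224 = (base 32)tb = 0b1110101011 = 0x3ab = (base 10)939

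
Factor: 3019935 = 3^1*5^1*201329^1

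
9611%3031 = 518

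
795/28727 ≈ 0.0277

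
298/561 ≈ 0.531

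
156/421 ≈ 0.371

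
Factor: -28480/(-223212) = 2^4 * 3^(-1) * 5^1 * 11^(-1) * 19^(-1) = 80/627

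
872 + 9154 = 10026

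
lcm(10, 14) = 70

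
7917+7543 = 15460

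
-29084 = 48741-77825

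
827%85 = 62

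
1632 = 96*17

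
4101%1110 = 771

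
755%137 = 70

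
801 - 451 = 350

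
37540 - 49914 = -12374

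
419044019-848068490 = -429024471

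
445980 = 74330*6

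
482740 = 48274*10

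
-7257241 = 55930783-63188024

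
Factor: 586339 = 13^1 * 23^1 * 37^1 * 53^1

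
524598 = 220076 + 304522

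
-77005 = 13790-90795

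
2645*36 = 95220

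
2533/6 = 422+1/6 ≈ 422.17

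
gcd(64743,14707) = 7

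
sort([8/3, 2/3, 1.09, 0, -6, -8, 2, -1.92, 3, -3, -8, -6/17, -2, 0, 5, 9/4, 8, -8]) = [-8, -8, -8, -6, -3, -2, -1.92, -6/17, 0, 0, 2/3, 1.09, 2, 9/4, 8/3, 3, 5, 8]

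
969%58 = 41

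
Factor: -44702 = -1 * 2^1 * 7^1 * 31^1 * 103^1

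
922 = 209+713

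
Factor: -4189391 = -1*739^1*5669^1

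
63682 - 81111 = -17429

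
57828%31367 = 26461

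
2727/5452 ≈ 0.500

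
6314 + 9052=15366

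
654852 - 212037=442815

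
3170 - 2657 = 513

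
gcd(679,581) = 7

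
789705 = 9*87745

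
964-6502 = -5538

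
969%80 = 9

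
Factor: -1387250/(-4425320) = 2^(-2)*5^2*31^1*179^1*317^(-1)*349^(-1) = 138725/442532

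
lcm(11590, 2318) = 11590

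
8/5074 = 4/2537 ≈ 0.00158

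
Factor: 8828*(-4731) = -1*2^2*3^1*19^1*83^1*2207^1 = -41765268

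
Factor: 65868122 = 2^1 * 2311^1 * 14251^1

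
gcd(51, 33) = 3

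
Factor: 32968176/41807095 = 2^4*3^1*5^ (-1)*11^ (-1)*686837^1*760129^ (-1)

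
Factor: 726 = 2^1*3^1*11^2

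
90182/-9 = -10020 - 2/9 ≈ -10020.22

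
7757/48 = 161 + 29/48 ≈ 161.60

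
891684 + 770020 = 1661704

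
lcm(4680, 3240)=42120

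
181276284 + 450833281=632109565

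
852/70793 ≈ 0.0120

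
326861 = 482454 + -155593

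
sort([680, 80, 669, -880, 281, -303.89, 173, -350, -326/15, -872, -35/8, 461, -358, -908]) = [-908, -880, -872, -358, -350, -303.89, -326/15, -35/8, 80, 173, 281, 461, 669, 680]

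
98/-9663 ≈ -0.0101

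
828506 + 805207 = 1633713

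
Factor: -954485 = -1*5^1*7^1*27271^1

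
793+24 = 817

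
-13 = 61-74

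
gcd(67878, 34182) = 162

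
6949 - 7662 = -713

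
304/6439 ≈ 0.0472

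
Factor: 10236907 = 17^1*661^1*911^1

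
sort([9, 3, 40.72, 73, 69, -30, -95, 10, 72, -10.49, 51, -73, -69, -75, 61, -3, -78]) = [-95, -78, -75, -73, -69, -30, -10.49, -3, 3, 9, 10, 40.72, 51, 61, 69, 72, 73]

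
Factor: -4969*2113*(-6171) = 3^1*11^2*17^1*2113^1*4969^1 = 64792395987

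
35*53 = 1855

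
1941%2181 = 1941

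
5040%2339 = 362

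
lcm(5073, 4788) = 426132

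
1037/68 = 15 + 1/4 = 15.25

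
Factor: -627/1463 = -1 * 3^1 * 7^(-1) = -3/7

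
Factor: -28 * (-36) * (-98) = -1 * 2^5 * 3^2 * 7^3 = -98784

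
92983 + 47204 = 140187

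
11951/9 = 1327 + 8/9 ≈ 1327.89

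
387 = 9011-8624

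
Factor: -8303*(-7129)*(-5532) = -1*2^2*3^1*19^2*23^1*461^1*7129^1 = -327450625284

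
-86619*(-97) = 8402043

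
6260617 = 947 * 6611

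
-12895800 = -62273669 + 49377869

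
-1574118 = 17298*(-91)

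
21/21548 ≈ 0.000975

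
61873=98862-36989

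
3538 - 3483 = 55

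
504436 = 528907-24471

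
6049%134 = 19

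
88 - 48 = 40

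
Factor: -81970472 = -1*2^3*29^1*353321^1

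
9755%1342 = 361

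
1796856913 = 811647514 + 985209399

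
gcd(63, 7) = 7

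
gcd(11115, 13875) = 15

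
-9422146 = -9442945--20799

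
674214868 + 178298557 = 852513425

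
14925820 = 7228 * 2065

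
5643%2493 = 657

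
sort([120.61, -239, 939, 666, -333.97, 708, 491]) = [-333.97, -239, 120.61, 491, 666, 708, 939]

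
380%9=2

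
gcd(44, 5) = 1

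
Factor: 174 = 2^1*3^1*29^1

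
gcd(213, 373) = 1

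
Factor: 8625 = 3^1 * 5^3 * 23^1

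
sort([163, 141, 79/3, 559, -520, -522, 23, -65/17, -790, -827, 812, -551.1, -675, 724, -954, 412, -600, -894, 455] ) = [-954, -894, -827, -790, -675, -600, -551.1, -522, -520, -65/17, 23, 79/3, 141, 163, 412, 455, 559, 724, 812] 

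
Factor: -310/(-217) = 2^1*5^1*7^(-1) = 10/7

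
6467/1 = 6467 = 6467.00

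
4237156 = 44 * 96299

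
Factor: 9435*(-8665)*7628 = -1*2^2*3^1*5^2*17^1*37^1*1733^1*1907^1 = -623621609700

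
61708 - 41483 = 20225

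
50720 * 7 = 355040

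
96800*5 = 484000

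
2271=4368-2097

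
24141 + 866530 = 890671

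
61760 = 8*7720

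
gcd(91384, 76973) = 1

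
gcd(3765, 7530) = 3765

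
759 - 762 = -3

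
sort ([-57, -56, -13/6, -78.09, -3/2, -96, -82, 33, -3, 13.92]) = [-96, -82, -78.09, -57, -56, -3, -13/6, -3/2, 13.92, 33]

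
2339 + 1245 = 3584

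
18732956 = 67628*277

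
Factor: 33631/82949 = 13^2*109^(-1)*199^1*761^(-1)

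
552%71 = 55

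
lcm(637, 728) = 5096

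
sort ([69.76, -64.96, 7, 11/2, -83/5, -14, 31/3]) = [-64.96, -83/5, -14, 11/2, 7, 31/3, 69.76]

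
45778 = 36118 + 9660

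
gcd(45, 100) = 5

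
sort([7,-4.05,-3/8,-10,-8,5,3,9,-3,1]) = [-10,-8,-4.05,-3,-3/8,1,3,5,7,9]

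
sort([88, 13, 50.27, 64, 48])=[13, 48, 50.27, 64, 88]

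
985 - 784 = 201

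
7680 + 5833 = 13513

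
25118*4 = 100472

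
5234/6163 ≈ 0.849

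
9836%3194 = 254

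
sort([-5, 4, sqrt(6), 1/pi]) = [-5, 1/pi, sqrt(6), 4]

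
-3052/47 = -64 - 44/47≈-64.94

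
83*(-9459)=-785097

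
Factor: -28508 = -1*2^2*7127^1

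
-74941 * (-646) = 48411886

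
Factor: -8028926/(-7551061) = 2^1 * 7^(-1) * 23^(-1) * 37^1 * 46901^(-1) * 108499^1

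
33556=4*8389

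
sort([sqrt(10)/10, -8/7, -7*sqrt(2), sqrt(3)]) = [-7*sqrt(2), -8/7, sqrt(10)/10, sqrt(3)]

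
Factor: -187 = -1*11^1*17^1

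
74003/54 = 1370+23/54 ≈ 1370.43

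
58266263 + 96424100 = 154690363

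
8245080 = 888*9285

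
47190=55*858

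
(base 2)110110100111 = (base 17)c1a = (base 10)3495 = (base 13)178b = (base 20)8ef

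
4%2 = 0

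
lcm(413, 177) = 1239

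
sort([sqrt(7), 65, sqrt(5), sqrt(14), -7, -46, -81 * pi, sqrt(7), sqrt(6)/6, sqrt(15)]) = [-81 * pi, -46, -7, sqrt(6)/6, sqrt(5), sqrt(7), sqrt(7), sqrt(14), sqrt(15), 65]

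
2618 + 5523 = 8141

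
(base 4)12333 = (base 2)110111111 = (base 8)677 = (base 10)447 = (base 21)106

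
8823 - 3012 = 5811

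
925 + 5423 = 6348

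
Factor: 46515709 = 859^1 * 54151^1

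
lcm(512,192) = 1536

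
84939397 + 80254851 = 165194248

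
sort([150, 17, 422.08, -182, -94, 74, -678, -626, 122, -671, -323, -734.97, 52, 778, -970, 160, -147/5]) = [-970, -734.97, -678, -671, -626, -323, -182, -94, -147/5, 17, 52, 74, 122, 150, 160, 422.08, 778]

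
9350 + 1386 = 10736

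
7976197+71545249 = 79521446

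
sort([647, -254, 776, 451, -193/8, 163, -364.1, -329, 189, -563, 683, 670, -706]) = [-706, -563, -364.1, -329, -254, -193/8, 163, 189, 451, 647, 670, 683, 776]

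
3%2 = 1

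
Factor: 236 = 2^2*59^1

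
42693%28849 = 13844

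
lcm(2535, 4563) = 22815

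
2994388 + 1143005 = 4137393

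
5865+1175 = 7040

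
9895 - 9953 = -58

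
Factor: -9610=-1*2^1*5^1*31^2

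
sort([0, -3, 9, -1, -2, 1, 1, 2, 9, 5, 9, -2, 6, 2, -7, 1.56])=[-7, -3, -2, -2, -1, 0, 1, 1, 1.56, 2, 2, 5, 6, 9, 9, 9]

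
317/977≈0.324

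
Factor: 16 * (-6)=-1 * 2^5 * 3^1=-96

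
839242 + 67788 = 907030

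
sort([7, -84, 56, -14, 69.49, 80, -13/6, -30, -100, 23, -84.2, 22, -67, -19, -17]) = [-100, -84.2, -84, -67, -30, -19, -17, -14, -13/6, 7, 22, 23, 56, 69.49, 80]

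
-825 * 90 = -74250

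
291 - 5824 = -5533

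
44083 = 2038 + 42045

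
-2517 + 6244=3727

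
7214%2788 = 1638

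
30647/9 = 3405 + 2/9 ≈ 3405.22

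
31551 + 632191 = 663742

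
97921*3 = 293763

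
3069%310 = 279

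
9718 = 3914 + 5804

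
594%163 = 105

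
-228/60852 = -19/5071 ≈ -0.00375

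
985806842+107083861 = 1092890703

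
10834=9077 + 1757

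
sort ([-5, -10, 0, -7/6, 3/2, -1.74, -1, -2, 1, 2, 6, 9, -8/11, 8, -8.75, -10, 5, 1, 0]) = [-10, -10, -8.75, -5, -2, -1.74, -7/6, -1, -8/11, 0, 0, 1, 1, 3/2, 2, 5, 6, 8, 9]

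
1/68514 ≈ 0.0000146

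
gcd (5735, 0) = 5735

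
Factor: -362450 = -1*2^1*5^2*11^1*659^1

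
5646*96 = 542016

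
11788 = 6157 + 5631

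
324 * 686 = 222264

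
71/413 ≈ 0.172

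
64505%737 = 386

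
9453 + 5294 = 14747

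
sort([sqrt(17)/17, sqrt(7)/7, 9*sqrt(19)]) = [sqrt(17)/17, sqrt(7)/7, 9*sqrt(19)]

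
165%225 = 165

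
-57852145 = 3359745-61211890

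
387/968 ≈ 0.400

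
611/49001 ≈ 0.0125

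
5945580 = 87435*68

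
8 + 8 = 16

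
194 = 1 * 194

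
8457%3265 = 1927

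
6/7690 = 3/3845≈0.000780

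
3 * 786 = 2358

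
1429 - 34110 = -32681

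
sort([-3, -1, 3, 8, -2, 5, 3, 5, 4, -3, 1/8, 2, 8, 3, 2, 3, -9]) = [-9, -3, -3, -2, -1, 1/8, 2, 2, 3, 3, 3, 3, 4, 5, 5, 8, 8]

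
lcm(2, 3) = 6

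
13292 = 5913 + 7379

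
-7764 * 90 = -698760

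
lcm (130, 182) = 910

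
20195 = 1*20195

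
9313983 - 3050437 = 6263546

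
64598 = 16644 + 47954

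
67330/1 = 67330 = 67330.00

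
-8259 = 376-8635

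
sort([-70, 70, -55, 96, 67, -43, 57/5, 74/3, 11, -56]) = [-70, -56, -55, -43, 11, 57/5, 74/3, 67, 70, 96]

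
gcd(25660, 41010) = 10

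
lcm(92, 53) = 4876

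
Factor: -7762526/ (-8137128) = 2^ (-2)*3^ (-1)*19^1*31^ (-1)*37^1*5521^1*10937^ (-1) = 3881263/4068564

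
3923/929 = 4 + 207/929 ≈ 4.22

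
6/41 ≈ 0.146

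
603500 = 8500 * 71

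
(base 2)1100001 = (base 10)97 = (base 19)52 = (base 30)37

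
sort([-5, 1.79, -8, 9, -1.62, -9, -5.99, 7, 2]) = [-9, -8, -5.99, -5, -1.62, 1.79, 2, 7, 9]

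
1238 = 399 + 839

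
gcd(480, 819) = 3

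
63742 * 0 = 0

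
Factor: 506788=2^2 * 31^1 * 61^1 * 67^1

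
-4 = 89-93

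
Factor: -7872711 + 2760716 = -1*5^1*7^1*146057^1 = -5111995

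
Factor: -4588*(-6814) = 2^3*31^1*37^1*3407^1 = 31262632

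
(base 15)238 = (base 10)503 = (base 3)200122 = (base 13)2c9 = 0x1f7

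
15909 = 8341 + 7568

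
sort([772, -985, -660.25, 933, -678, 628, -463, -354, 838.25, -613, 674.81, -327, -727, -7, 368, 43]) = [-985, -727, -678, -660.25, -613, -463, -354, -327, -7, 43, 368, 628, 674.81, 772, 838.25, 933]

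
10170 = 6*1695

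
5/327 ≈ 0.0153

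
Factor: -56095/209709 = -1*3^(-5)*5^1*13^1 = -65/243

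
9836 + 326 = 10162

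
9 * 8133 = 73197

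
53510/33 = 1621 + 17/33 ≈ 1621.52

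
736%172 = 48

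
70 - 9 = 61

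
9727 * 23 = 223721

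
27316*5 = 136580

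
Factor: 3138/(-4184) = -1 * 2^(-2) * 3^1 = -3/4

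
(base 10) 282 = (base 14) 162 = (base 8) 432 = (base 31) 93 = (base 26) am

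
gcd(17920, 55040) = 1280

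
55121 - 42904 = 12217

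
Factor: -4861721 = -1*67^1*149^1*487^1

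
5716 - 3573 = 2143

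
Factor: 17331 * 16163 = 3^1 * 7^1 * 53^1 * 109^1 * 2309^1 = 280120953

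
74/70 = 37/35 ≈ 1.06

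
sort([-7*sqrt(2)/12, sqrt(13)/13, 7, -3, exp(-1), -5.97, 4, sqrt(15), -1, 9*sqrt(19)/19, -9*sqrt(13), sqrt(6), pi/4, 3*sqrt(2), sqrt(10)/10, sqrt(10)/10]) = [-9*sqrt(13), -5.97, -3, -1, -7*sqrt(2)/12, sqrt(13)/13, sqrt(10)/10, sqrt(10)/10, exp(-1), pi/4, 9*sqrt(19)/19, sqrt(6), sqrt(15), 4, 3*sqrt(2), 7]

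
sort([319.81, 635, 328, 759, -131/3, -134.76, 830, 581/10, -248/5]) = [-134.76, -248/5, -131/3, 581/10, 319.81, 328, 635, 759, 830]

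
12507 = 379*33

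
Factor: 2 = 2^1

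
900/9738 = 50/541 ≈ 0.0924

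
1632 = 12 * 136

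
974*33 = 32142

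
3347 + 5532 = 8879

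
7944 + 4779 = 12723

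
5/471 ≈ 0.0106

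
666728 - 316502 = 350226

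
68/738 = 34/369≈0.0921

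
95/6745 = 1/71 ≈ 0.0141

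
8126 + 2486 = 10612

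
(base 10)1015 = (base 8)1767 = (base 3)1101121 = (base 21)267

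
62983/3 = 20994 + 1/3 ≈ 20994.33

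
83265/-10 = -16653/2 = -8326.50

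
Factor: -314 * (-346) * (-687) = -1 * 2^2 * 3^1 * 157^1 * 173^1 * 229^1 = -74638428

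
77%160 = 77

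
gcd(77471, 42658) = 1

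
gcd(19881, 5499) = 423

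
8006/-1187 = -6 - 884/1187 ≈ -6.74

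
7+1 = 8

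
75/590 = 15/118 ≈ 0.127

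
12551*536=6727336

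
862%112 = 78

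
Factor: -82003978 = -1*2^1*7^1*1993^1*2939^1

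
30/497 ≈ 0.0604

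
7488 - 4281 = 3207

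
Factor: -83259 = -1 * 3^2 * 11^1 * 29^2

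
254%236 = 18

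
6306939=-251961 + 6558900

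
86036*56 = 4818016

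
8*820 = 6560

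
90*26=2340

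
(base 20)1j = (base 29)1a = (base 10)39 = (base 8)47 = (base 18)23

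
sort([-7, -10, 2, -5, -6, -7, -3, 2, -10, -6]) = [-10, -10, -7, -7, -6, -6, -5, -3, 2, 2]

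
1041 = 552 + 489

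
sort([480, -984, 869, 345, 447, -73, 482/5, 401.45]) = [-984, -73, 482/5, 345, 401.45, 447, 480, 869]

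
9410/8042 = 1 + 684/4021 ≈ 1.17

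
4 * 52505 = 210020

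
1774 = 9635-7861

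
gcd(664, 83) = 83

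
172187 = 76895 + 95292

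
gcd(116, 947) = 1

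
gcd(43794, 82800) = 18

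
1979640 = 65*30456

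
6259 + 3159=9418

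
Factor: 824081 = 824081^1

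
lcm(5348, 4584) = 32088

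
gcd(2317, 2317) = 2317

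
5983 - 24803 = -18820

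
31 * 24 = 744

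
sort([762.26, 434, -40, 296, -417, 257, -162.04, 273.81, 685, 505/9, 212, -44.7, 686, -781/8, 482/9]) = [-417, -162.04, -781/8, -44.7, -40, 482/9, 505/9, 212, 257, 273.81, 296, 434, 685, 686, 762.26]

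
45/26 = 1 + 19/26 ≈ 1.73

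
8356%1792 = 1188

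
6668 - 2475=4193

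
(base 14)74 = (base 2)1100110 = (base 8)146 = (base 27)3l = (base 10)102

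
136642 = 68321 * 2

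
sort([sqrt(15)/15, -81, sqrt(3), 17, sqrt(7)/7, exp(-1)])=[-81, sqrt(15)/15, exp(-1), sqrt(7)/7, sqrt(3), 17]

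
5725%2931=2794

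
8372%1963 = 520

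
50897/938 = 54 + 35/134 ≈ 54.26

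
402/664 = 201/332 ≈ 0.605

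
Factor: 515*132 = 2^2*3^1*5^1*11^1*103^1 = 67980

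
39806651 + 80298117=120104768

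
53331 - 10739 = 42592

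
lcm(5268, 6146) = 36876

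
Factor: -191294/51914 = -1 * 257^(-1) * 947^1 = -947/257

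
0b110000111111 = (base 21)726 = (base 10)3135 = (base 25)50a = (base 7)12066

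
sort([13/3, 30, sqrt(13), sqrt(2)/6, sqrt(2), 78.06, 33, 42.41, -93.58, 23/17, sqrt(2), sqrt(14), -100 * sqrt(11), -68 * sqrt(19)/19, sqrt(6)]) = [-100 * sqrt(11), -93.58, -68 * sqrt(19)/19, sqrt(2)/6, 23/17, sqrt(2), sqrt(2), sqrt(6), sqrt(13), sqrt(14), 13/3, 30, 33, 42.41, 78.06]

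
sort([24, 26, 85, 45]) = [24, 26, 45, 85]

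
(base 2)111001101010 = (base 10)3690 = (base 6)25030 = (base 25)5mf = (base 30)430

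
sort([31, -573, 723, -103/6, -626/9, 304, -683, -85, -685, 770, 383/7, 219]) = [-685, -683, -573, -85, -626/9, -103/6, 31, 383/7, 219, 304, 723, 770]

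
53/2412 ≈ 0.0220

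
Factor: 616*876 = 2^5*3^1*7^1*11^1*73^1 = 539616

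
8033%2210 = 1403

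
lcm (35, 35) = 35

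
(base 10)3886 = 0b111100101110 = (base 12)22ba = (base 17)d7a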